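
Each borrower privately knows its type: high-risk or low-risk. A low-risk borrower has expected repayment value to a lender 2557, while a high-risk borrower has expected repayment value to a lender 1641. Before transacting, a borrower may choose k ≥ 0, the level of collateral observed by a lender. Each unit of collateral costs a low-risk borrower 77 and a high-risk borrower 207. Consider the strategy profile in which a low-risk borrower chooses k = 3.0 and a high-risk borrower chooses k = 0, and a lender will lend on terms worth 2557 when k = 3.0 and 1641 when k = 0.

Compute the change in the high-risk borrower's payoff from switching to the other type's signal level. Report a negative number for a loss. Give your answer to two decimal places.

295.00

Playing k = 0 the high-risk borrower receives 1641.
Deviating to k = 3.0 brings payment 2557 at cost 207 × 3.0 = 621, netting 1936.
Gain from deviating: 1936 − 1641 = 295.00.
The gain is positive, so the high-risk type's incentive-compatibility constraint is violated — this profile is not a separating equilibrium.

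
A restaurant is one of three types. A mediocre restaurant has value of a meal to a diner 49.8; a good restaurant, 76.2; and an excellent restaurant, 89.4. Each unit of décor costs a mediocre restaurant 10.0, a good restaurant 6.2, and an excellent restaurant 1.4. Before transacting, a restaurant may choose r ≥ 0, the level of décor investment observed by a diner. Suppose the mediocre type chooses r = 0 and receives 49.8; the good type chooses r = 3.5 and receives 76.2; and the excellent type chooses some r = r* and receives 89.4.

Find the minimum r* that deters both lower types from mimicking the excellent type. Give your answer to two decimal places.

5.63

Mediocre type (on-path payoff 49.8) won't mimic when 49.8 ≥ 89.4 − 10.0·r*, i.e. r* ≥ 3.96.
Good type (on-path payoff 76.2 − 6.2×3.5 = 54.5) won't mimic when 54.5 ≥ 89.4 − 6.2·r*, i.e. r* ≥ 5.63.
Both must hold, so r* = max(3.96, 5.63) = 5.63. The good type's constraint binds.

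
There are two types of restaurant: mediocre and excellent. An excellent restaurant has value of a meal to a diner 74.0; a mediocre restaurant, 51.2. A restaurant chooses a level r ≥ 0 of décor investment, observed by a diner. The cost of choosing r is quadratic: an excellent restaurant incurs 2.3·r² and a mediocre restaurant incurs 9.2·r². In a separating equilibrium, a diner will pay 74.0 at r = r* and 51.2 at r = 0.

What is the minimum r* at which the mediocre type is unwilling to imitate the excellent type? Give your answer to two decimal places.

The mediocre type at r = 0 receives 51.2; imitating at r* yields 74.0 − 9.2·r*².
Indifference: 51.2 = 74.0 − 9.2·r*², so r*² = (74.0 − 51.2) / 9.2 ≈ 2.4783.
r* = √2.4783 ≈ 1.57.

1.57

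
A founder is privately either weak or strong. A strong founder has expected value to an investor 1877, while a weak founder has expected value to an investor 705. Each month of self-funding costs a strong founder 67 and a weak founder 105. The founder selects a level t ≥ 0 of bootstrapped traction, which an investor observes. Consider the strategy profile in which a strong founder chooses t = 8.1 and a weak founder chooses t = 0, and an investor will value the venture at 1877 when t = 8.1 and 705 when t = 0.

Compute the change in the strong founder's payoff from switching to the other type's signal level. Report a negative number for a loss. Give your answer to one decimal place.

Playing t = 8.1 the strong founder receives 1877 − 67 × 8.1 = 1334.3.
Deviating to t = 0 yields 705 instead.
Gain from deviating: 705 − 1334.3 = -629.3.
The gain is negative, so the strong type's incentive-compatibility constraint is satisfied.

-629.3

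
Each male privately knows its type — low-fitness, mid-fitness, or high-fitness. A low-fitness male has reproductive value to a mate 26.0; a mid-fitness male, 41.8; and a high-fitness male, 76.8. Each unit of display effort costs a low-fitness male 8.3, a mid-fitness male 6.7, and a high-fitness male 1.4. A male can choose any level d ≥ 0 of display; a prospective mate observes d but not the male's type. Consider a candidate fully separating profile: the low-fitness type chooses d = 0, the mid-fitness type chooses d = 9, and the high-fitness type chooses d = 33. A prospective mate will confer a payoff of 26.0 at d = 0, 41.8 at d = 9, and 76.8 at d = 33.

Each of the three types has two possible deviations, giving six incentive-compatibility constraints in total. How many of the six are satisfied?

5

High-fitness (own payoff 76.8 − 1.4×33 = 30.6): to d=0 gives 26.0 → no gain ✓; to d=9 gives 41.8 − 1.4×9 = 29.2 → no gain ✓.
Mid-fitness (own payoff 41.8 − 6.7×9 = -18.5): to d=0 gives 26.0 → profitable ✗; to d=33 gives 76.8 − 6.7×33 = -144.3 → no gain ✓.
Low-fitness (own payoff 26.0): to d=9 gives 41.8 − 8.3×9 = -32.9 → no gain ✓; to d=33 gives 76.8 − 8.3×33 = -197.1 → no gain ✓.
5 of the 6 constraints hold; not an equilibrium.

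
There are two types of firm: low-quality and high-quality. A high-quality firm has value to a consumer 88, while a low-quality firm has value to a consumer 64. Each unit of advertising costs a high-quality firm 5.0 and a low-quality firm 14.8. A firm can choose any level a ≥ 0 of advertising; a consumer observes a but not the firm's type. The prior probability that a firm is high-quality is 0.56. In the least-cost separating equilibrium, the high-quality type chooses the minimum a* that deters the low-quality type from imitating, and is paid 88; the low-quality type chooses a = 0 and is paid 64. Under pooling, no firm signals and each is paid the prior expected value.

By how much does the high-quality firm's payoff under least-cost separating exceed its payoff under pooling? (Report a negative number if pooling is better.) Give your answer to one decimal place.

Least-cost separating signal: a* solves 64 = 88 − 14.8·a*, so a* = (88 − 64)/14.8 ≈ 1.6216.
High-quality type's separating payoff: 88 − 5.0 × a* = 88 − 5.0 × (88 − 64)/14.8 = 88 − 120/14.8 ≈ 79.892.
Pooling payoff: 0.56 × 88 + 0.44 × 64 = 77.44.
Difference: 79.892 − 77.44 = 2.452, i.e. 2.5 to one decimal place.
The high-quality type prefers to separate.

2.5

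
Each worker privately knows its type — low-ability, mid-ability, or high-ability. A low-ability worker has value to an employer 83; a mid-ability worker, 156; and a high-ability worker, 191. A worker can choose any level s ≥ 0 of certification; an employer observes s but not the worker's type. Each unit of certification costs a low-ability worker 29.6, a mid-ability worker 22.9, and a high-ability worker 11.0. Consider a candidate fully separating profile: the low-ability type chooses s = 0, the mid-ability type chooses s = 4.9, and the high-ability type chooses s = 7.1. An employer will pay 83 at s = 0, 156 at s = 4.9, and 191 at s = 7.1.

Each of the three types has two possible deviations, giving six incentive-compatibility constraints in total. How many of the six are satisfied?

Low-ability (own payoff 83): to s=4.9 gives 156 − 29.6×4.9 = 10.96 → no gain ✓; to s=7.1 gives 191 − 29.6×7.1 = -19.16 → no gain ✓.
High-ability (own payoff 191 − 11.0×7.1 = 112.9): to s=0 gives 83 → no gain ✓; to s=4.9 gives 156 − 11.0×4.9 = 102.1 → no gain ✓.
Mid-ability (own payoff 156 − 22.9×4.9 = 43.79): to s=0 gives 83 → profitable ✗; to s=7.1 gives 191 − 22.9×7.1 = 28.41 → no gain ✓.
5 of the 6 constraints hold; not an equilibrium.

5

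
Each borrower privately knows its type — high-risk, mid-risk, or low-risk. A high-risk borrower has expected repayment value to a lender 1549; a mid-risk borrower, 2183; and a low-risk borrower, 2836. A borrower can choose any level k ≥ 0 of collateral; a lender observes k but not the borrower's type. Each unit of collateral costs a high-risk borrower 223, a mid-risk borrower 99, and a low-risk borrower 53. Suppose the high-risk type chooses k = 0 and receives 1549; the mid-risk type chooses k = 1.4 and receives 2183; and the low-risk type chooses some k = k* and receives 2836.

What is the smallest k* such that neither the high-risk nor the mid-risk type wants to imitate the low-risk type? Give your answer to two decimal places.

8.00

High-risk type (on-path payoff 1549) won't mimic when 1549 ≥ 2836 − 223·k*, i.e. k* ≥ 5.77.
Mid-risk type (on-path payoff 2183 − 99×1.4 = 2044.4) won't mimic when 2044.4 ≥ 2836 − 99·k*, i.e. k* ≥ 8.00.
Both must hold, so k* = max(5.77, 8.00) = 8.00. The mid-risk type's constraint binds.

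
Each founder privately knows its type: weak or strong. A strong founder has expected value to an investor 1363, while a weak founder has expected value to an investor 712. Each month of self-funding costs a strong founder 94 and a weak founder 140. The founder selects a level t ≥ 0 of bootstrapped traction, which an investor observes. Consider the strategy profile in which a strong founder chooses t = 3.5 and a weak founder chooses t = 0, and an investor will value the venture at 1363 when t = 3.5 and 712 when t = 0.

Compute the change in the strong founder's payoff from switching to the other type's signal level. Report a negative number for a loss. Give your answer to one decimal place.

Playing t = 3.5 the strong founder receives 1363 − 94 × 3.5 = 1034.
Deviating to t = 0 yields 712 instead.
Gain from deviating: 712 − 1034 = -322.0.
The gain is negative, so the strong type's incentive-compatibility constraint is satisfied.

-322.0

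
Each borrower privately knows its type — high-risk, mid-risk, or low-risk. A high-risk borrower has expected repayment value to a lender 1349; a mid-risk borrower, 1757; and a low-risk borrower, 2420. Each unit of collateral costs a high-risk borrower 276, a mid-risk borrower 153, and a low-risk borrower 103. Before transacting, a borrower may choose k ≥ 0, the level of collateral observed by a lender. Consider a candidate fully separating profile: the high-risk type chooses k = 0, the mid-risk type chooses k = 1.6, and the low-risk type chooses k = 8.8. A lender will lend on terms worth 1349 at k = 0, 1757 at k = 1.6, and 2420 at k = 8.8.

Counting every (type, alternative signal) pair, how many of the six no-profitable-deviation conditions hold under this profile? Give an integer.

Mid-risk (own payoff 1757 − 153×1.6 = 1512.2): to k=0 gives 1349 → no gain ✓; to k=8.8 gives 2420 − 153×8.8 = 1073.6 → no gain ✓.
High-risk (own payoff 1349): to k=1.6 gives 1757 − 276×1.6 = 1315.4 → no gain ✓; to k=8.8 gives 2420 − 276×8.8 = -8.8 → no gain ✓.
Low-risk (own payoff 2420 − 103×8.8 = 1513.6): to k=0 gives 1349 → no gain ✓; to k=1.6 gives 1757 − 103×1.6 = 1592.2 → profitable ✗.
5 of the 6 constraints hold; not an equilibrium.

5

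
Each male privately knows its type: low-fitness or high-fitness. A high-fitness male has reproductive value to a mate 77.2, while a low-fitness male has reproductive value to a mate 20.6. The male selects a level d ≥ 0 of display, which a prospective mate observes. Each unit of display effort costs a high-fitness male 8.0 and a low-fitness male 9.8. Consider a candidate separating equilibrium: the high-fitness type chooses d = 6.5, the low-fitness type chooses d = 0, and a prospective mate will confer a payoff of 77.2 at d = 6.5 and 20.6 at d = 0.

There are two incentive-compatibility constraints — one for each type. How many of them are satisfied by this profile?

2

Low-fitness type: stay at 0 → 20.6; mimic → 77.2 − 9.8 × 6.5 = 13.5. IC holds (20.6 ≥ 13.5).
High-fitness type: signal → 77.2 − 8.0 × 6.5 = 25.2; deviate to 0 → 20.6. IC holds (25.2 ≥ 20.6).
2 of 2 constraints hold, so this is a separating equilibrium.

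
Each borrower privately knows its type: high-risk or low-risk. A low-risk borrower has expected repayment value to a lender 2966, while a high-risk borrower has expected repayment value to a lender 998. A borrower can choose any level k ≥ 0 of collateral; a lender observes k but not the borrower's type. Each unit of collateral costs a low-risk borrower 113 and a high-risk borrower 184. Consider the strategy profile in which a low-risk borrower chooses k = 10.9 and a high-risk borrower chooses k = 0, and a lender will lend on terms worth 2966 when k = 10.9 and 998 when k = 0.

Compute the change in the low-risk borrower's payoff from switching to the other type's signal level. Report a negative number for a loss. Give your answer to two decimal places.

-736.30

Playing k = 10.9 the low-risk borrower receives 2966 − 113 × 10.9 = 1734.3.
Deviating to k = 0 yields 998 instead.
Gain from deviating: 998 − 1734.3 = -736.30.
The gain is negative, so the low-risk type's incentive-compatibility constraint is satisfied.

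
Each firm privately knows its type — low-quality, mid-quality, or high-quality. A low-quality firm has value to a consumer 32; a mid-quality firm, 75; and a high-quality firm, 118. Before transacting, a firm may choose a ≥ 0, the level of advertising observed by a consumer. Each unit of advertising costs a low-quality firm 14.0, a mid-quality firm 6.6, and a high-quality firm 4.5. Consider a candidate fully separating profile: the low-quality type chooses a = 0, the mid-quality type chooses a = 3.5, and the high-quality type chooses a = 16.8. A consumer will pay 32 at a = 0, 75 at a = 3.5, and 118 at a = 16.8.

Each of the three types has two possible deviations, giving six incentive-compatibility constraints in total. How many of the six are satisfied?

Low-quality (own payoff 32): to a=3.5 gives 75 − 14.0×3.5 = 26 → no gain ✓; to a=16.8 gives 118 − 14.0×16.8 = -117.2 → no gain ✓.
Mid-quality (own payoff 75 − 6.6×3.5 = 51.9): to a=0 gives 32 → no gain ✓; to a=16.8 gives 118 − 6.6×16.8 = 7.12 → no gain ✓.
High-quality (own payoff 118 − 4.5×16.8 = 42.4): to a=0 gives 32 → no gain ✓; to a=3.5 gives 75 − 4.5×3.5 = 59.25 → profitable ✗.
5 of the 6 constraints hold; not an equilibrium.

5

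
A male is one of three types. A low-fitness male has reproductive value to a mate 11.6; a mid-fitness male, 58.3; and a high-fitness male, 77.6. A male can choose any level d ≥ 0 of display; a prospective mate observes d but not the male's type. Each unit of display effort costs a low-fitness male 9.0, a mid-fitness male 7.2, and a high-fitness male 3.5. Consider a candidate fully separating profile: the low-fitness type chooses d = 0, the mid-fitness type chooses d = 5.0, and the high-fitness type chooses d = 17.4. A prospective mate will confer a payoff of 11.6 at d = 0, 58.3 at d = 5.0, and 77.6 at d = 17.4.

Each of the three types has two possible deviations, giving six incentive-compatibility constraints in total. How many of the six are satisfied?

Low-fitness (own payoff 11.6): to d=5.0 gives 58.3 − 9.0×5.0 = 13.3 → profitable ✗; to d=17.4 gives 77.6 − 9.0×17.4 = -79 → no gain ✓.
Mid-fitness (own payoff 58.3 − 7.2×5.0 = 22.3): to d=0 gives 11.6 → no gain ✓; to d=17.4 gives 77.6 − 7.2×17.4 = -47.68 → no gain ✓.
High-fitness (own payoff 77.6 − 3.5×17.4 = 16.7): to d=0 gives 11.6 → no gain ✓; to d=5.0 gives 58.3 − 3.5×5.0 = 40.8 → profitable ✗.
4 of the 6 constraints hold; not an equilibrium.

4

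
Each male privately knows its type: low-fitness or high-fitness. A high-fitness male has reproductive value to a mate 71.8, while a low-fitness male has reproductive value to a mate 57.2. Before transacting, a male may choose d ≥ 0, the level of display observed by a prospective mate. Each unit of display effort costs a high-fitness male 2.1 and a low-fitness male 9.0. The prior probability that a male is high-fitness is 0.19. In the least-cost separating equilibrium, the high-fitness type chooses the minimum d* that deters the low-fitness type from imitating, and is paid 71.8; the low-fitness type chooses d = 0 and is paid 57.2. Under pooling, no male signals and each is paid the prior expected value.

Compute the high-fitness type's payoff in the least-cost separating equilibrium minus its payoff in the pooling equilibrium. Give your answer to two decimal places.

Least-cost separating signal: d* solves 57.2 = 71.8 − 9.0·d*, so d* = (71.8 − 57.2)/9.0 ≈ 1.6222.
High-fitness type's separating payoff: 71.8 − 2.1 × d* = 71.8 − 2.1 × (71.8 − 57.2)/9.0 = 71.8 − 30.66/9.0 ≈ 68.3933.
Pooling payoff: 0.19 × 71.8 + 0.81 × 57.2 = 59.974.
Difference: 68.3933 − 59.974 = 8.4193, i.e. 8.42 to two decimal places.
The high-fitness type prefers to separate.

8.42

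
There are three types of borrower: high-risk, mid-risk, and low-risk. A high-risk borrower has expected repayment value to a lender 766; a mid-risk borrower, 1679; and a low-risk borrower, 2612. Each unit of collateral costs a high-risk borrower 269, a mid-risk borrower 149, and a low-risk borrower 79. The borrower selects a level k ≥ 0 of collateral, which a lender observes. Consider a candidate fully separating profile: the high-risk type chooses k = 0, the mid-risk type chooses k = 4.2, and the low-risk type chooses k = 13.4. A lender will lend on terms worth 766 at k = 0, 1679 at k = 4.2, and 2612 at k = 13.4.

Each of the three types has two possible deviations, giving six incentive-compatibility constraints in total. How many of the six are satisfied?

High-risk (own payoff 766): to k=4.2 gives 1679 − 269×4.2 = 549.2 → no gain ✓; to k=13.4 gives 2612 − 269×13.4 = -992.6 → no gain ✓.
Low-risk (own payoff 2612 − 79×13.4 = 1553.4): to k=0 gives 766 → no gain ✓; to k=4.2 gives 1679 − 79×4.2 = 1347.2 → no gain ✓.
Mid-risk (own payoff 1679 − 149×4.2 = 1053.2): to k=0 gives 766 → no gain ✓; to k=13.4 gives 2612 − 149×13.4 = 615.4 → no gain ✓.
6 of the 6 constraints hold; this profile is a separating equilibrium.

6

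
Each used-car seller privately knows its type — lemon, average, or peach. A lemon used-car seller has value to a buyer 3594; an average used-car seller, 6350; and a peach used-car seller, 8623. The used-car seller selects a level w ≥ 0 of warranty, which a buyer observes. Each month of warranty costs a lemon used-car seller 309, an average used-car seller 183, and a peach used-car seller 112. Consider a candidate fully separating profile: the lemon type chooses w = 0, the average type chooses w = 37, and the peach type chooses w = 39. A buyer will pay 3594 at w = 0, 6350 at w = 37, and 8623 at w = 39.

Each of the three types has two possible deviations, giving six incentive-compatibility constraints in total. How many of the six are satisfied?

4

Lemon (own payoff 3594): to w=37 gives 6350 − 309×37 = -5083 → no gain ✓; to w=39 gives 8623 − 309×39 = -3428 → no gain ✓.
Average (own payoff 6350 − 183×37 = -421): to w=0 gives 3594 → profitable ✗; to w=39 gives 8623 − 183×39 = 1486 → profitable ✗.
Peach (own payoff 8623 − 112×39 = 4255): to w=0 gives 3594 → no gain ✓; to w=37 gives 6350 − 112×37 = 2206 → no gain ✓.
4 of the 6 constraints hold; not an equilibrium.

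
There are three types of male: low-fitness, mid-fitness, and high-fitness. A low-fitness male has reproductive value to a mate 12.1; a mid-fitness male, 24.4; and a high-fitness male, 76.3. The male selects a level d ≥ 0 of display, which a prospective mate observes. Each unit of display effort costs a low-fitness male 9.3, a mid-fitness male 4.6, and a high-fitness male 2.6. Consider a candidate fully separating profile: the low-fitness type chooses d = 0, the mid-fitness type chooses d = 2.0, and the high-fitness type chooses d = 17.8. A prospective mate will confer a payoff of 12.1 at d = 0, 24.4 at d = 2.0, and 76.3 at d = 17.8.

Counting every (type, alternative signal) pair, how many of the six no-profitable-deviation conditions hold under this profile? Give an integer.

Mid-fitness (own payoff 24.4 − 4.6×2.0 = 15.2): to d=0 gives 12.1 → no gain ✓; to d=17.8 gives 76.3 − 4.6×17.8 = -5.58 → no gain ✓.
Low-fitness (own payoff 12.1): to d=2.0 gives 24.4 − 9.3×2.0 = 5.8 → no gain ✓; to d=17.8 gives 76.3 − 9.3×17.8 = -89.24 → no gain ✓.
High-fitness (own payoff 76.3 − 2.6×17.8 = 30.02): to d=0 gives 12.1 → no gain ✓; to d=2.0 gives 24.4 − 2.6×2.0 = 19.2 → no gain ✓.
6 of the 6 constraints hold; this profile is a separating equilibrium.

6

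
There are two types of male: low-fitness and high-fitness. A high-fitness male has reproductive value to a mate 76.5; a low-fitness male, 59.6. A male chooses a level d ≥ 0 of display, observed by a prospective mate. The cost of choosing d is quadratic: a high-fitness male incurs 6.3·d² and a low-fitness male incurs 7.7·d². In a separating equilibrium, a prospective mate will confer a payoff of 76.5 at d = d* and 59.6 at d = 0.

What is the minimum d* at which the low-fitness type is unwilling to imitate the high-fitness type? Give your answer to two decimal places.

The low-fitness type at d = 0 receives 59.6; imitating at d* yields 76.5 − 7.7·d*².
Indifference: 59.6 = 76.5 − 7.7·d*², so d*² = (76.5 − 59.6) / 7.7 ≈ 2.1948.
d* = √2.1948 ≈ 1.48.

1.48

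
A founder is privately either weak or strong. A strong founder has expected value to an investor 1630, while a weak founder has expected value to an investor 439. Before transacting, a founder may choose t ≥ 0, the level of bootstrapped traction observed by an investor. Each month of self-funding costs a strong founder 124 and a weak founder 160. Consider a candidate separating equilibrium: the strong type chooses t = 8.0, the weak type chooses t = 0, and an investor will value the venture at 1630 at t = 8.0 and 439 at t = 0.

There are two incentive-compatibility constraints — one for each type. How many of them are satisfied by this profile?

Strong type: signal → 1630 − 124 × 8.0 = 638; deviate to 0 → 439. IC holds (638 ≥ 439).
Weak type: stay at 0 → 439; mimic → 1630 − 160 × 8.0 = 350. IC holds (439 ≥ 350).
2 of 2 constraints hold, so this is a separating equilibrium.

2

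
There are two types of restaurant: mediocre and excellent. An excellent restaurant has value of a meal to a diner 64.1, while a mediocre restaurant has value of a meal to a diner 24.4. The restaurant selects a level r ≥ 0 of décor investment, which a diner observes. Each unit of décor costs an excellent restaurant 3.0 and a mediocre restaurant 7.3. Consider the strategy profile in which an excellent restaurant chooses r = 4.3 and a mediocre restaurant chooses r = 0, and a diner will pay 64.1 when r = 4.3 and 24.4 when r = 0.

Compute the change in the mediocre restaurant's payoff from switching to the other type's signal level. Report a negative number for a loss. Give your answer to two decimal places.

Playing r = 0 the mediocre restaurant receives 24.4.
Deviating to r = 4.3 brings payment 64.1 at cost 7.3 × 4.3 = 31.39, netting 32.71.
Gain from deviating: 32.71 − 24.4 = 8.31.
The gain is positive, so the mediocre type's incentive-compatibility constraint is violated — this profile is not a separating equilibrium.

8.31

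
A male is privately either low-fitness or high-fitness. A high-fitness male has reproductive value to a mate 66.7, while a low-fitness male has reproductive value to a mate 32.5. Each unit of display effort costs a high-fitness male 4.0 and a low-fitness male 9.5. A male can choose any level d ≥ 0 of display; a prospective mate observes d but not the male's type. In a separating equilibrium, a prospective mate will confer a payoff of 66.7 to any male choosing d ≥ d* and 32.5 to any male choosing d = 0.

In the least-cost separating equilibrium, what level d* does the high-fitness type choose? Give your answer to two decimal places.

A low-fitness male choosing d = 0 receives 32.5.
Imitating at d* instead would pay 66.7 at cost 9.5·d*, netting 66.7 − 9.5·d*.
Indifference: 32.5 = 66.7 − 9.5·d*, so d* = (66.7 − 32.5) / 9.5 = 3.60.
At d* the low-fitness type's incentive constraint just binds; the high-fitness type strictly prefers d* since its per-unit cost is lower.

3.60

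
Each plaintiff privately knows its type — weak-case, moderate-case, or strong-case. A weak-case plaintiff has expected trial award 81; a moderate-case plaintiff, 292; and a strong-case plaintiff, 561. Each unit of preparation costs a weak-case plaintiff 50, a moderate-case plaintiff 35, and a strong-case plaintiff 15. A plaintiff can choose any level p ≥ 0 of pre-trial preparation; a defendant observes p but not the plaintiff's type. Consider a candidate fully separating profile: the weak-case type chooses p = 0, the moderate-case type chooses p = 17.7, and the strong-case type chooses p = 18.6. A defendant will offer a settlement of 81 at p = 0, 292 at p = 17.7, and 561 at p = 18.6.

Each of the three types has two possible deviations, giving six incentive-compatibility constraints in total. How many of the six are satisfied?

4

Moderate-case (own payoff 292 − 35×17.7 = -327.5): to p=0 gives 81 → profitable ✗; to p=18.6 gives 561 − 35×18.6 = -90 → profitable ✗.
Strong-case (own payoff 561 − 15×18.6 = 282): to p=0 gives 81 → no gain ✓; to p=17.7 gives 292 − 15×17.7 = 26.5 → no gain ✓.
Weak-case (own payoff 81): to p=17.7 gives 292 − 50×17.7 = -593 → no gain ✓; to p=18.6 gives 561 − 50×18.6 = -369 → no gain ✓.
4 of the 6 constraints hold; not an equilibrium.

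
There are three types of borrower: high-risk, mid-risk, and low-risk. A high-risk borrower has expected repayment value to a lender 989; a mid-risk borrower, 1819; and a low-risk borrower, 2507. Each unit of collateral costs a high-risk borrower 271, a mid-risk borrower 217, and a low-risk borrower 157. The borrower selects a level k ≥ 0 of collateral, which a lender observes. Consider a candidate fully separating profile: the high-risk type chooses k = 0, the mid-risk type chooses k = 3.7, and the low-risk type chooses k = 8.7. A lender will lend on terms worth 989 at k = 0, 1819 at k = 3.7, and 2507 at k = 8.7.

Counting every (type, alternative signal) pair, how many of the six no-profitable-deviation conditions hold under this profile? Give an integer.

5

High-risk (own payoff 989): to k=3.7 gives 1819 − 271×3.7 = 816.3 → no gain ✓; to k=8.7 gives 2507 − 271×8.7 = 149.3 → no gain ✓.
Mid-risk (own payoff 1819 − 217×3.7 = 1016.1): to k=0 gives 989 → no gain ✓; to k=8.7 gives 2507 − 217×8.7 = 619.1 → no gain ✓.
Low-risk (own payoff 2507 − 157×8.7 = 1141.1): to k=0 gives 989 → no gain ✓; to k=3.7 gives 1819 − 157×3.7 = 1238.1 → profitable ✗.
5 of the 6 constraints hold; not an equilibrium.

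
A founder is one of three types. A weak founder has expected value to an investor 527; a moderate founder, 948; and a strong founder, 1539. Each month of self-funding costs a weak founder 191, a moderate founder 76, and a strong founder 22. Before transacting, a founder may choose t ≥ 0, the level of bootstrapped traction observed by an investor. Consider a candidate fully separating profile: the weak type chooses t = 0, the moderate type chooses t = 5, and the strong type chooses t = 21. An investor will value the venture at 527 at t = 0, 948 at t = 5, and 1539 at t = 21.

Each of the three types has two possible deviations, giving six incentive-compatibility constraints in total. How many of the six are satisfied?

6

Weak (own payoff 527): to t=5 gives 948 − 191×5 = -7 → no gain ✓; to t=21 gives 1539 − 191×21 = -2472 → no gain ✓.
Strong (own payoff 1539 − 22×21 = 1077): to t=0 gives 527 → no gain ✓; to t=5 gives 948 − 22×5 = 838 → no gain ✓.
Moderate (own payoff 948 − 76×5 = 568): to t=0 gives 527 → no gain ✓; to t=21 gives 1539 − 76×21 = -57 → no gain ✓.
6 of the 6 constraints hold; this profile is a separating equilibrium.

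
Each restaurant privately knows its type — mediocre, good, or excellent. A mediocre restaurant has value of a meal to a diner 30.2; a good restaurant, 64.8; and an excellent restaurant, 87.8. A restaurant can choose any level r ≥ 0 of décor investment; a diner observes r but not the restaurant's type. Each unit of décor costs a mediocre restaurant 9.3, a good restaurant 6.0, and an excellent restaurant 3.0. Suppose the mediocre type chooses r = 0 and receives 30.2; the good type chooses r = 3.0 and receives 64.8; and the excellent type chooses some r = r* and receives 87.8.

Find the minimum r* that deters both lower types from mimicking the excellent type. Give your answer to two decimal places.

Good type (on-path payoff 64.8 − 6.0×3.0 = 46.8) won't mimic when 46.8 ≥ 87.8 − 6.0·r*, i.e. r* ≥ 6.83.
Mediocre type (on-path payoff 30.2) won't mimic when 30.2 ≥ 87.8 − 9.3·r*, i.e. r* ≥ 6.19.
Both must hold, so r* = max(6.19, 6.83) = 6.83. The good type's constraint binds.

6.83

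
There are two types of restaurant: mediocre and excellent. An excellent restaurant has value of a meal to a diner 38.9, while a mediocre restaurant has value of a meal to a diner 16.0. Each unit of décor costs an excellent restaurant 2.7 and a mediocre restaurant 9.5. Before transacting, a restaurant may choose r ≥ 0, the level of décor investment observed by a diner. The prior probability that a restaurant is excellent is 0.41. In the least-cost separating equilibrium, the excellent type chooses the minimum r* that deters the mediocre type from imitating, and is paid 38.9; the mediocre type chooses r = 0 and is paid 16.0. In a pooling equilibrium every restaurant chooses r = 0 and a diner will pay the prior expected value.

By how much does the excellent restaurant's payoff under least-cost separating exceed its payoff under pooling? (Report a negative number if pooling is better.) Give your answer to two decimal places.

7.00

Least-cost separating signal: r* solves 16.0 = 38.9 − 9.5·r*, so r* = (38.9 − 16.0)/9.5 ≈ 2.4105.
Excellent type's separating payoff: 38.9 − 2.7 × r* = 38.9 − 2.7 × (38.9 − 16.0)/9.5 = 38.9 − 61.83/9.5 ≈ 32.3916.
Pooling payoff: 0.41 × 38.9 + 0.59 × 16.0 = 25.389.
Difference: 32.3916 − 25.389 = 7.0026, i.e. 7.00 to two decimal places.
The excellent type prefers to separate.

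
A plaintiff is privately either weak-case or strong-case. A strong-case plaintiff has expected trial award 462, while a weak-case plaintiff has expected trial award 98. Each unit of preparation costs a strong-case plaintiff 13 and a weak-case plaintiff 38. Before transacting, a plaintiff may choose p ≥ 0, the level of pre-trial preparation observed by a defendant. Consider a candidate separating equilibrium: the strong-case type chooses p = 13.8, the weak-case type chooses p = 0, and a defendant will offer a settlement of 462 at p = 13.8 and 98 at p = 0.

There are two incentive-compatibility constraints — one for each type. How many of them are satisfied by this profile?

2

Strong-case type: signal → 462 − 13 × 13.8 = 282.6; deviate to 0 → 98. IC holds (282.6 ≥ 98).
Weak-case type: stay at 0 → 98; mimic → 462 − 38 × 13.8 = -62.4. IC holds (98 ≥ -62.4).
2 of 2 constraints hold, so this is a separating equilibrium.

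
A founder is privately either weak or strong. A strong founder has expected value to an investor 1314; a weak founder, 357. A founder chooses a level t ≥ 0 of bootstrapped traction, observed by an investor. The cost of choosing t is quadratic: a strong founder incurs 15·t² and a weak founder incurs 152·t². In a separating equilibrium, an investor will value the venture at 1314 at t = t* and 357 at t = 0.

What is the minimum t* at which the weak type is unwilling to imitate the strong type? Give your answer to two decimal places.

The weak type at t = 0 receives 357; imitating at t* yields 1314 − 152·t*².
Indifference: 357 = 1314 − 152·t*², so t*² = (1314 − 357) / 152 ≈ 6.2961.
t* = √6.2961 ≈ 2.51.

2.51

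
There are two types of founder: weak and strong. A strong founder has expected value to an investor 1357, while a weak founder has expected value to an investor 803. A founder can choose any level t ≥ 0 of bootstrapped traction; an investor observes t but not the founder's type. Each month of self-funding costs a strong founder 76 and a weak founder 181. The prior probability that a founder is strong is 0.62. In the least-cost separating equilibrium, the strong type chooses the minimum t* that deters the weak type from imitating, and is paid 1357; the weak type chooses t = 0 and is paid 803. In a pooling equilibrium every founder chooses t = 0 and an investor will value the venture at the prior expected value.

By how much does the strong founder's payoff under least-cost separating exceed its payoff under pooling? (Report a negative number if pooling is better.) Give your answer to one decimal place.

-22.1

Least-cost separating signal: t* solves 803 = 1357 − 181·t*, so t* = (1357 − 803)/181 ≈ 3.0608.
Strong type's separating payoff: 1357 − 76 × t* = 1357 − 76 × (1357 − 803)/181 = 1357 − 42104/181 ≈ 1124.381.
Pooling payoff: 0.62 × 1357 + 0.38 × 803 = 1146.48.
Difference: 1124.381 − 1146.48 = -22.099, i.e. -22.1 to one decimal place.
The strong type would prefer the pooling outcome.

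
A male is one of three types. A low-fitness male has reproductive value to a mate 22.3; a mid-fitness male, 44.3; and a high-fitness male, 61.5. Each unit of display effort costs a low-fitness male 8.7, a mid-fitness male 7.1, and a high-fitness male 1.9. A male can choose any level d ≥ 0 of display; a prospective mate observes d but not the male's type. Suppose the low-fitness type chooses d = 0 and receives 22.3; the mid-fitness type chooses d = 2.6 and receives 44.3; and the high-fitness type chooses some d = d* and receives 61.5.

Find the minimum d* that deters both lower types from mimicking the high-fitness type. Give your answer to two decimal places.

Low-fitness type (on-path payoff 22.3) won't mimic when 22.3 ≥ 61.5 − 8.7·d*, i.e. d* ≥ 4.51.
Mid-fitness type (on-path payoff 44.3 − 7.1×2.6 = 25.84) won't mimic when 25.84 ≥ 61.5 − 7.1·d*, i.e. d* ≥ 5.02.
Both must hold, so d* = max(4.51, 5.02) = 5.02. The mid-fitness type's constraint binds.

5.02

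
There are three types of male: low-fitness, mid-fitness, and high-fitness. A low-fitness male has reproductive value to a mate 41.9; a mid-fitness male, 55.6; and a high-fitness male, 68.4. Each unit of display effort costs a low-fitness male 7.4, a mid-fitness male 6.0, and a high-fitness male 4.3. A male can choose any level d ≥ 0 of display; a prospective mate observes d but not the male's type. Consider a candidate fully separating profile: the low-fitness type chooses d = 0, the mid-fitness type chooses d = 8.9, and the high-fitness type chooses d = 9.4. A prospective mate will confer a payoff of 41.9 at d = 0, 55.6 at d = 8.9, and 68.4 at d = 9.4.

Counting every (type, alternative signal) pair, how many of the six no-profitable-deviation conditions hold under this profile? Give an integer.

3

High-fitness (own payoff 68.4 − 4.3×9.4 = 27.98): to d=0 gives 41.9 → profitable ✗; to d=8.9 gives 55.6 − 4.3×8.9 = 17.33 → no gain ✓.
Mid-fitness (own payoff 55.6 − 6.0×8.9 = 2.2): to d=0 gives 41.9 → profitable ✗; to d=9.4 gives 68.4 − 6.0×9.4 = 12 → profitable ✗.
Low-fitness (own payoff 41.9): to d=8.9 gives 55.6 − 7.4×8.9 = -10.26 → no gain ✓; to d=9.4 gives 68.4 − 7.4×9.4 = -1.16 → no gain ✓.
3 of the 6 constraints hold; not an equilibrium.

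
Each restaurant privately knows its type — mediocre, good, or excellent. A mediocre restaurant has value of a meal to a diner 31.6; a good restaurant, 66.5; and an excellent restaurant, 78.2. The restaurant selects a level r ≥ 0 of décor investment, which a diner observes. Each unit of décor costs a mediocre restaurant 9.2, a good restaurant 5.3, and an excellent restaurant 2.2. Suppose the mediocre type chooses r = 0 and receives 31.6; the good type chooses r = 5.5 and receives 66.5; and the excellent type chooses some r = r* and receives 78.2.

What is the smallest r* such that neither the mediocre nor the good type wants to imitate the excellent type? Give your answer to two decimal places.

Good type (on-path payoff 66.5 − 5.3×5.5 = 37.35) won't mimic when 37.35 ≥ 78.2 − 5.3·r*, i.e. r* ≥ 7.71.
Mediocre type (on-path payoff 31.6) won't mimic when 31.6 ≥ 78.2 − 9.2·r*, i.e. r* ≥ 5.07.
Both must hold, so r* = max(5.07, 7.71) = 7.71. The good type's constraint binds.

7.71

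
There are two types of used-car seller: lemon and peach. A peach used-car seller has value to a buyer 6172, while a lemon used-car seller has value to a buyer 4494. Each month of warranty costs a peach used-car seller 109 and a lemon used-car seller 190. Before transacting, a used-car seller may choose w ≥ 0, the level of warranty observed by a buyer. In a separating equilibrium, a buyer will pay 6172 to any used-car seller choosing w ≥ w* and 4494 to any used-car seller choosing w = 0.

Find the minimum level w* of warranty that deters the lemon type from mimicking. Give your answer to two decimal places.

8.83

A lemon used-car seller choosing w = 0 receives 4494.
Imitating at w* instead would pay 6172 at cost 190·w*, netting 6172 − 190·w*.
Indifference: 4494 = 6172 − 190·w*, so w* = (6172 − 4494) / 190 ≈ 8.83.
This is the lemon type's binding incentive-compatibility constraint; any w ≥ 8.83 sustains separation on that side.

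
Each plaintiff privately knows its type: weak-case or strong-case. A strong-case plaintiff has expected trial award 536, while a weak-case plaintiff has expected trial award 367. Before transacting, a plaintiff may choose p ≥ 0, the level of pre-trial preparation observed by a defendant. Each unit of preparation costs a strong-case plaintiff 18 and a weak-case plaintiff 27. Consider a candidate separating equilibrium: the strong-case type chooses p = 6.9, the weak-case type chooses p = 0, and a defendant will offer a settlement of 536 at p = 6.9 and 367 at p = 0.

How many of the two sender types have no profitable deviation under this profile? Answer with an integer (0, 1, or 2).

2

Weak-case type: stay at 0 → 367; mimic → 536 − 27 × 6.9 = 349.7. IC holds (367 ≥ 349.7).
Strong-case type: signal → 536 − 18 × 6.9 = 411.8; deviate to 0 → 367. IC holds (411.8 ≥ 367).
2 of 2 constraints hold, so this is a separating equilibrium.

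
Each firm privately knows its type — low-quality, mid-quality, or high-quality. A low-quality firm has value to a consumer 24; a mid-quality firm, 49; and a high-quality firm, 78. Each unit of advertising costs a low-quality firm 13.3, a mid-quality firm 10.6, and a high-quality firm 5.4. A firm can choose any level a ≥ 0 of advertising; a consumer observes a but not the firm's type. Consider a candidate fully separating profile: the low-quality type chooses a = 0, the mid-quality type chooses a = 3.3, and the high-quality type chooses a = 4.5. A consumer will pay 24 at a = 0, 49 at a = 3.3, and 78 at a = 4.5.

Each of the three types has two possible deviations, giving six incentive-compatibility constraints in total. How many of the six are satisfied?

Mid-quality (own payoff 49 − 10.6×3.3 = 14.02): to a=0 gives 24 → profitable ✗; to a=4.5 gives 78 − 10.6×4.5 = 30.3 → profitable ✗.
Low-quality (own payoff 24): to a=3.3 gives 49 − 13.3×3.3 = 5.11 → no gain ✓; to a=4.5 gives 78 − 13.3×4.5 = 18.15 → no gain ✓.
High-quality (own payoff 78 − 5.4×4.5 = 53.7): to a=0 gives 24 → no gain ✓; to a=3.3 gives 49 − 5.4×3.3 = 31.18 → no gain ✓.
4 of the 6 constraints hold; not an equilibrium.

4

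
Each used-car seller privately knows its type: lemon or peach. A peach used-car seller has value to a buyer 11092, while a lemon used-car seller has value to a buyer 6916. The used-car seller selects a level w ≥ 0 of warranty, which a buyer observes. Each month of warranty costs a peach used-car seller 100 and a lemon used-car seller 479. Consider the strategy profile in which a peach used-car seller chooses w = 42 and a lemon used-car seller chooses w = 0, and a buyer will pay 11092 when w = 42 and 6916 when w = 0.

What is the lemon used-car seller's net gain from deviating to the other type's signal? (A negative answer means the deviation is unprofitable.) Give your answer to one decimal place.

Playing w = 0 the lemon used-car seller receives 6916.
Deviating to w = 42 brings payment 11092 at cost 479 × 42 = 20118, netting -9026.
Gain from deviating: -9026 − 6916 = -15942.0.
The gain is negative, so the lemon type's incentive-compatibility constraint is satisfied.

-15942.0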